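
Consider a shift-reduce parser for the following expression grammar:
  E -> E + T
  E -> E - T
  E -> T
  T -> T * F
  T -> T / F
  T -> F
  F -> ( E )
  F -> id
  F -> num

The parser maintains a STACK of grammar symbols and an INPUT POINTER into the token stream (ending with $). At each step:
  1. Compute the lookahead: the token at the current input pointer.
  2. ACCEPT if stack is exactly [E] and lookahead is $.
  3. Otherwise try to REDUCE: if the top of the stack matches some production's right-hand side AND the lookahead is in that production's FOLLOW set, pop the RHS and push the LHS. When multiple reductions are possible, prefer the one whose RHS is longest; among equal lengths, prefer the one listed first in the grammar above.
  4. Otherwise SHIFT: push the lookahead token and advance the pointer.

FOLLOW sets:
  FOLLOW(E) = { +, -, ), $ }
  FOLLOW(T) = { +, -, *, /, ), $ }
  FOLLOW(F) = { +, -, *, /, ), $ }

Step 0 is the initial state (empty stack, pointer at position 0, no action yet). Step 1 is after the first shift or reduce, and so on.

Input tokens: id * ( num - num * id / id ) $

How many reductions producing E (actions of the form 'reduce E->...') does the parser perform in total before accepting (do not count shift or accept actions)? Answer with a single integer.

Answer: 3

Derivation:
Step 1: shift id. Stack=[id] ptr=1 lookahead=* remaining=[* ( num - num * id / id ) $]
Step 2: reduce F->id. Stack=[F] ptr=1 lookahead=* remaining=[* ( num - num * id / id ) $]
Step 3: reduce T->F. Stack=[T] ptr=1 lookahead=* remaining=[* ( num - num * id / id ) $]
Step 4: shift *. Stack=[T *] ptr=2 lookahead=( remaining=[( num - num * id / id ) $]
Step 5: shift (. Stack=[T * (] ptr=3 lookahead=num remaining=[num - num * id / id ) $]
Step 6: shift num. Stack=[T * ( num] ptr=4 lookahead=- remaining=[- num * id / id ) $]
Step 7: reduce F->num. Stack=[T * ( F] ptr=4 lookahead=- remaining=[- num * id / id ) $]
Step 8: reduce T->F. Stack=[T * ( T] ptr=4 lookahead=- remaining=[- num * id / id ) $]
Step 9: reduce E->T. Stack=[T * ( E] ptr=4 lookahead=- remaining=[- num * id / id ) $]
Step 10: shift -. Stack=[T * ( E -] ptr=5 lookahead=num remaining=[num * id / id ) $]
Step 11: shift num. Stack=[T * ( E - num] ptr=6 lookahead=* remaining=[* id / id ) $]
Step 12: reduce F->num. Stack=[T * ( E - F] ptr=6 lookahead=* remaining=[* id / id ) $]
Step 13: reduce T->F. Stack=[T * ( E - T] ptr=6 lookahead=* remaining=[* id / id ) $]
Step 14: shift *. Stack=[T * ( E - T *] ptr=7 lookahead=id remaining=[id / id ) $]
Step 15: shift id. Stack=[T * ( E - T * id] ptr=8 lookahead=/ remaining=[/ id ) $]
Step 16: reduce F->id. Stack=[T * ( E - T * F] ptr=8 lookahead=/ remaining=[/ id ) $]
Step 17: reduce T->T * F. Stack=[T * ( E - T] ptr=8 lookahead=/ remaining=[/ id ) $]
Step 18: shift /. Stack=[T * ( E - T /] ptr=9 lookahead=id remaining=[id ) $]
Step 19: shift id. Stack=[T * ( E - T / id] ptr=10 lookahead=) remaining=[) $]
Step 20: reduce F->id. Stack=[T * ( E - T / F] ptr=10 lookahead=) remaining=[) $]
Step 21: reduce T->T / F. Stack=[T * ( E - T] ptr=10 lookahead=) remaining=[) $]
Step 22: reduce E->E - T. Stack=[T * ( E] ptr=10 lookahead=) remaining=[) $]
Step 23: shift ). Stack=[T * ( E )] ptr=11 lookahead=$ remaining=[$]
Step 24: reduce F->( E ). Stack=[T * F] ptr=11 lookahead=$ remaining=[$]
Step 25: reduce T->T * F. Stack=[T] ptr=11 lookahead=$ remaining=[$]
Step 26: reduce E->T. Stack=[E] ptr=11 lookahead=$ remaining=[$]
Step 27: accept. Stack=[E] ptr=11 lookahead=$ remaining=[$]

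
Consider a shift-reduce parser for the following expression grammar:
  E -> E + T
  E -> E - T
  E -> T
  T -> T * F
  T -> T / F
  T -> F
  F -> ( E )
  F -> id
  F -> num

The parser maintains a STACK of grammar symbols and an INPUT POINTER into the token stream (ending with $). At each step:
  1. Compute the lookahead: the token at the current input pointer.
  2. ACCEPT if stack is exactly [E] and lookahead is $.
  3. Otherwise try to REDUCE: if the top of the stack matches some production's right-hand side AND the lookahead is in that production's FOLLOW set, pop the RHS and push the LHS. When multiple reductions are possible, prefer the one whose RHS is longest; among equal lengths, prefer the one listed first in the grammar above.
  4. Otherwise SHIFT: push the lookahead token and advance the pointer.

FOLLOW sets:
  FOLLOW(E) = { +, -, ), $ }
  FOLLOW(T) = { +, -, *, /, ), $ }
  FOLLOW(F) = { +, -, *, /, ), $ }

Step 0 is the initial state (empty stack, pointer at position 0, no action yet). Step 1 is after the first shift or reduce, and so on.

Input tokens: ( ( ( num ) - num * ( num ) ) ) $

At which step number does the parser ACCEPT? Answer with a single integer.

Answer: 34

Derivation:
Step 1: shift (. Stack=[(] ptr=1 lookahead=( remaining=[( ( num ) - num * ( num ) ) ) $]
Step 2: shift (. Stack=[( (] ptr=2 lookahead=( remaining=[( num ) - num * ( num ) ) ) $]
Step 3: shift (. Stack=[( ( (] ptr=3 lookahead=num remaining=[num ) - num * ( num ) ) ) $]
Step 4: shift num. Stack=[( ( ( num] ptr=4 lookahead=) remaining=[) - num * ( num ) ) ) $]
Step 5: reduce F->num. Stack=[( ( ( F] ptr=4 lookahead=) remaining=[) - num * ( num ) ) ) $]
Step 6: reduce T->F. Stack=[( ( ( T] ptr=4 lookahead=) remaining=[) - num * ( num ) ) ) $]
Step 7: reduce E->T. Stack=[( ( ( E] ptr=4 lookahead=) remaining=[) - num * ( num ) ) ) $]
Step 8: shift ). Stack=[( ( ( E )] ptr=5 lookahead=- remaining=[- num * ( num ) ) ) $]
Step 9: reduce F->( E ). Stack=[( ( F] ptr=5 lookahead=- remaining=[- num * ( num ) ) ) $]
Step 10: reduce T->F. Stack=[( ( T] ptr=5 lookahead=- remaining=[- num * ( num ) ) ) $]
Step 11: reduce E->T. Stack=[( ( E] ptr=5 lookahead=- remaining=[- num * ( num ) ) ) $]
Step 12: shift -. Stack=[( ( E -] ptr=6 lookahead=num remaining=[num * ( num ) ) ) $]
Step 13: shift num. Stack=[( ( E - num] ptr=7 lookahead=* remaining=[* ( num ) ) ) $]
Step 14: reduce F->num. Stack=[( ( E - F] ptr=7 lookahead=* remaining=[* ( num ) ) ) $]
Step 15: reduce T->F. Stack=[( ( E - T] ptr=7 lookahead=* remaining=[* ( num ) ) ) $]
Step 16: shift *. Stack=[( ( E - T *] ptr=8 lookahead=( remaining=[( num ) ) ) $]
Step 17: shift (. Stack=[( ( E - T * (] ptr=9 lookahead=num remaining=[num ) ) ) $]
Step 18: shift num. Stack=[( ( E - T * ( num] ptr=10 lookahead=) remaining=[) ) ) $]
Step 19: reduce F->num. Stack=[( ( E - T * ( F] ptr=10 lookahead=) remaining=[) ) ) $]
Step 20: reduce T->F. Stack=[( ( E - T * ( T] ptr=10 lookahead=) remaining=[) ) ) $]
Step 21: reduce E->T. Stack=[( ( E - T * ( E] ptr=10 lookahead=) remaining=[) ) ) $]
Step 22: shift ). Stack=[( ( E - T * ( E )] ptr=11 lookahead=) remaining=[) ) $]
Step 23: reduce F->( E ). Stack=[( ( E - T * F] ptr=11 lookahead=) remaining=[) ) $]
Step 24: reduce T->T * F. Stack=[( ( E - T] ptr=11 lookahead=) remaining=[) ) $]
Step 25: reduce E->E - T. Stack=[( ( E] ptr=11 lookahead=) remaining=[) ) $]
Step 26: shift ). Stack=[( ( E )] ptr=12 lookahead=) remaining=[) $]
Step 27: reduce F->( E ). Stack=[( F] ptr=12 lookahead=) remaining=[) $]
Step 28: reduce T->F. Stack=[( T] ptr=12 lookahead=) remaining=[) $]
Step 29: reduce E->T. Stack=[( E] ptr=12 lookahead=) remaining=[) $]
Step 30: shift ). Stack=[( E )] ptr=13 lookahead=$ remaining=[$]
Step 31: reduce F->( E ). Stack=[F] ptr=13 lookahead=$ remaining=[$]
Step 32: reduce T->F. Stack=[T] ptr=13 lookahead=$ remaining=[$]
Step 33: reduce E->T. Stack=[E] ptr=13 lookahead=$ remaining=[$]
Step 34: accept. Stack=[E] ptr=13 lookahead=$ remaining=[$]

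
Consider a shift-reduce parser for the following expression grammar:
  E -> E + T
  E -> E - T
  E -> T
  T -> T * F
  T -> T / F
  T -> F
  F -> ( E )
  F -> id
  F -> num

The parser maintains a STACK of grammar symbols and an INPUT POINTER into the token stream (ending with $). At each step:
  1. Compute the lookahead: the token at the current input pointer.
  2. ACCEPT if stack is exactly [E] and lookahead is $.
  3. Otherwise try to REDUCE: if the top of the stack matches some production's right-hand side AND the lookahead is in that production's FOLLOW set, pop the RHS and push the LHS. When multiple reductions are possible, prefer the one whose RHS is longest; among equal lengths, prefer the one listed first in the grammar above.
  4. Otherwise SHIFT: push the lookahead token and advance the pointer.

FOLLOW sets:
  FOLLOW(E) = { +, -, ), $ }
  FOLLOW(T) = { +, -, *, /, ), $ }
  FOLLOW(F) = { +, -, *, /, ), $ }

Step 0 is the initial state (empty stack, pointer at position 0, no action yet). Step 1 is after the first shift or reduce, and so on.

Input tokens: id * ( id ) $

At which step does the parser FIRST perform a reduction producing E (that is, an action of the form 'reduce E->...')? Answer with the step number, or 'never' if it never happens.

Step 1: shift id. Stack=[id] ptr=1 lookahead=* remaining=[* ( id ) $]
Step 2: reduce F->id. Stack=[F] ptr=1 lookahead=* remaining=[* ( id ) $]
Step 3: reduce T->F. Stack=[T] ptr=1 lookahead=* remaining=[* ( id ) $]
Step 4: shift *. Stack=[T *] ptr=2 lookahead=( remaining=[( id ) $]
Step 5: shift (. Stack=[T * (] ptr=3 lookahead=id remaining=[id ) $]
Step 6: shift id. Stack=[T * ( id] ptr=4 lookahead=) remaining=[) $]
Step 7: reduce F->id. Stack=[T * ( F] ptr=4 lookahead=) remaining=[) $]
Step 8: reduce T->F. Stack=[T * ( T] ptr=4 lookahead=) remaining=[) $]
Step 9: reduce E->T. Stack=[T * ( E] ptr=4 lookahead=) remaining=[) $]

Answer: 9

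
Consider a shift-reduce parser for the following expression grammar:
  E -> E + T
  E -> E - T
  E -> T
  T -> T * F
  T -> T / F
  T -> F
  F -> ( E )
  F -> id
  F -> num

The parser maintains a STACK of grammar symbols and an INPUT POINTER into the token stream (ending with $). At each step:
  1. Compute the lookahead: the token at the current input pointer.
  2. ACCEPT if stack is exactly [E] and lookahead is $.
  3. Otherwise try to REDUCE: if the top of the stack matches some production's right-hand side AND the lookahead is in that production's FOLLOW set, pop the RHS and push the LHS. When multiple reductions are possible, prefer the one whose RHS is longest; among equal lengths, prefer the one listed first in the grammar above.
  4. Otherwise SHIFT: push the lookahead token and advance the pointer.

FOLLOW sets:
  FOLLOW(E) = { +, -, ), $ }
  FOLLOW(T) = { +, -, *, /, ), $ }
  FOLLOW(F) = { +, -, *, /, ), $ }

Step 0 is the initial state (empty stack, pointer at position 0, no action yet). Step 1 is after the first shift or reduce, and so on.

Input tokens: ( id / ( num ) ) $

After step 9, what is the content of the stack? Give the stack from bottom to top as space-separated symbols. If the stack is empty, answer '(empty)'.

Step 1: shift (. Stack=[(] ptr=1 lookahead=id remaining=[id / ( num ) ) $]
Step 2: shift id. Stack=[( id] ptr=2 lookahead=/ remaining=[/ ( num ) ) $]
Step 3: reduce F->id. Stack=[( F] ptr=2 lookahead=/ remaining=[/ ( num ) ) $]
Step 4: reduce T->F. Stack=[( T] ptr=2 lookahead=/ remaining=[/ ( num ) ) $]
Step 5: shift /. Stack=[( T /] ptr=3 lookahead=( remaining=[( num ) ) $]
Step 6: shift (. Stack=[( T / (] ptr=4 lookahead=num remaining=[num ) ) $]
Step 7: shift num. Stack=[( T / ( num] ptr=5 lookahead=) remaining=[) ) $]
Step 8: reduce F->num. Stack=[( T / ( F] ptr=5 lookahead=) remaining=[) ) $]
Step 9: reduce T->F. Stack=[( T / ( T] ptr=5 lookahead=) remaining=[) ) $]

Answer: ( T / ( T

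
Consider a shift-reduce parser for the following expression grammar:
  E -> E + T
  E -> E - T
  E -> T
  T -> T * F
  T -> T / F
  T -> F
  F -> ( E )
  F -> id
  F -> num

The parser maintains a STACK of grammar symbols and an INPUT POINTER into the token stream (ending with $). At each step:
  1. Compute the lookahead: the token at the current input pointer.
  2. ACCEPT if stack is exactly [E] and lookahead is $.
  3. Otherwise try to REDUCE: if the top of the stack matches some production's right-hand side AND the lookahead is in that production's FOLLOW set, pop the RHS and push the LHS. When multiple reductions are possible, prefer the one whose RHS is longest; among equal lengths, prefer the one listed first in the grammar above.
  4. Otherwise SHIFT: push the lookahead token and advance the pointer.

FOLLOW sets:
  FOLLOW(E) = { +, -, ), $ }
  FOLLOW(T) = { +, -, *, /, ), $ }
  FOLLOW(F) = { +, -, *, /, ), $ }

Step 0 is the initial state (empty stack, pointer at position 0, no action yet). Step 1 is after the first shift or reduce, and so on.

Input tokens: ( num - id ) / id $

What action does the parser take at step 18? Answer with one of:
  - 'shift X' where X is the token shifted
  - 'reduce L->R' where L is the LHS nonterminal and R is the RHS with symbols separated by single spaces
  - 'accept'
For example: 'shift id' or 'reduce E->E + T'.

Step 1: shift (. Stack=[(] ptr=1 lookahead=num remaining=[num - id ) / id $]
Step 2: shift num. Stack=[( num] ptr=2 lookahead=- remaining=[- id ) / id $]
Step 3: reduce F->num. Stack=[( F] ptr=2 lookahead=- remaining=[- id ) / id $]
Step 4: reduce T->F. Stack=[( T] ptr=2 lookahead=- remaining=[- id ) / id $]
Step 5: reduce E->T. Stack=[( E] ptr=2 lookahead=- remaining=[- id ) / id $]
Step 6: shift -. Stack=[( E -] ptr=3 lookahead=id remaining=[id ) / id $]
Step 7: shift id. Stack=[( E - id] ptr=4 lookahead=) remaining=[) / id $]
Step 8: reduce F->id. Stack=[( E - F] ptr=4 lookahead=) remaining=[) / id $]
Step 9: reduce T->F. Stack=[( E - T] ptr=4 lookahead=) remaining=[) / id $]
Step 10: reduce E->E - T. Stack=[( E] ptr=4 lookahead=) remaining=[) / id $]
Step 11: shift ). Stack=[( E )] ptr=5 lookahead=/ remaining=[/ id $]
Step 12: reduce F->( E ). Stack=[F] ptr=5 lookahead=/ remaining=[/ id $]
Step 13: reduce T->F. Stack=[T] ptr=5 lookahead=/ remaining=[/ id $]
Step 14: shift /. Stack=[T /] ptr=6 lookahead=id remaining=[id $]
Step 15: shift id. Stack=[T / id] ptr=7 lookahead=$ remaining=[$]
Step 16: reduce F->id. Stack=[T / F] ptr=7 lookahead=$ remaining=[$]
Step 17: reduce T->T / F. Stack=[T] ptr=7 lookahead=$ remaining=[$]
Step 18: reduce E->T. Stack=[E] ptr=7 lookahead=$ remaining=[$]

Answer: reduce E->T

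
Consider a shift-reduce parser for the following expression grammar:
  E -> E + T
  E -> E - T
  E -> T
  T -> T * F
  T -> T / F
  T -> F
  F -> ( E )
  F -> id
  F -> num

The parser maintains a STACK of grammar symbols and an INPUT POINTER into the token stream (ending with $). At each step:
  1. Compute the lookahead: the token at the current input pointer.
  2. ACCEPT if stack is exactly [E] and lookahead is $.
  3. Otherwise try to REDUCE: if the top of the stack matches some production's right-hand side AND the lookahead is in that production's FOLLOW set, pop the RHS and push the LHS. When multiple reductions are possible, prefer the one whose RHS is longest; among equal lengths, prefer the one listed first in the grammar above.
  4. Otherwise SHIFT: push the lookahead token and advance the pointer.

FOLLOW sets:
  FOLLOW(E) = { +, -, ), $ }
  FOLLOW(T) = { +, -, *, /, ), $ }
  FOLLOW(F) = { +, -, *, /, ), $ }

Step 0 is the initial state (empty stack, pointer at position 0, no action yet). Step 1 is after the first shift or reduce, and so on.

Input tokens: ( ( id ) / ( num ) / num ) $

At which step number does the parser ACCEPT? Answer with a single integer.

Answer: 28

Derivation:
Step 1: shift (. Stack=[(] ptr=1 lookahead=( remaining=[( id ) / ( num ) / num ) $]
Step 2: shift (. Stack=[( (] ptr=2 lookahead=id remaining=[id ) / ( num ) / num ) $]
Step 3: shift id. Stack=[( ( id] ptr=3 lookahead=) remaining=[) / ( num ) / num ) $]
Step 4: reduce F->id. Stack=[( ( F] ptr=3 lookahead=) remaining=[) / ( num ) / num ) $]
Step 5: reduce T->F. Stack=[( ( T] ptr=3 lookahead=) remaining=[) / ( num ) / num ) $]
Step 6: reduce E->T. Stack=[( ( E] ptr=3 lookahead=) remaining=[) / ( num ) / num ) $]
Step 7: shift ). Stack=[( ( E )] ptr=4 lookahead=/ remaining=[/ ( num ) / num ) $]
Step 8: reduce F->( E ). Stack=[( F] ptr=4 lookahead=/ remaining=[/ ( num ) / num ) $]
Step 9: reduce T->F. Stack=[( T] ptr=4 lookahead=/ remaining=[/ ( num ) / num ) $]
Step 10: shift /. Stack=[( T /] ptr=5 lookahead=( remaining=[( num ) / num ) $]
Step 11: shift (. Stack=[( T / (] ptr=6 lookahead=num remaining=[num ) / num ) $]
Step 12: shift num. Stack=[( T / ( num] ptr=7 lookahead=) remaining=[) / num ) $]
Step 13: reduce F->num. Stack=[( T / ( F] ptr=7 lookahead=) remaining=[) / num ) $]
Step 14: reduce T->F. Stack=[( T / ( T] ptr=7 lookahead=) remaining=[) / num ) $]
Step 15: reduce E->T. Stack=[( T / ( E] ptr=7 lookahead=) remaining=[) / num ) $]
Step 16: shift ). Stack=[( T / ( E )] ptr=8 lookahead=/ remaining=[/ num ) $]
Step 17: reduce F->( E ). Stack=[( T / F] ptr=8 lookahead=/ remaining=[/ num ) $]
Step 18: reduce T->T / F. Stack=[( T] ptr=8 lookahead=/ remaining=[/ num ) $]
Step 19: shift /. Stack=[( T /] ptr=9 lookahead=num remaining=[num ) $]
Step 20: shift num. Stack=[( T / num] ptr=10 lookahead=) remaining=[) $]
Step 21: reduce F->num. Stack=[( T / F] ptr=10 lookahead=) remaining=[) $]
Step 22: reduce T->T / F. Stack=[( T] ptr=10 lookahead=) remaining=[) $]
Step 23: reduce E->T. Stack=[( E] ptr=10 lookahead=) remaining=[) $]
Step 24: shift ). Stack=[( E )] ptr=11 lookahead=$ remaining=[$]
Step 25: reduce F->( E ). Stack=[F] ptr=11 lookahead=$ remaining=[$]
Step 26: reduce T->F. Stack=[T] ptr=11 lookahead=$ remaining=[$]
Step 27: reduce E->T. Stack=[E] ptr=11 lookahead=$ remaining=[$]
Step 28: accept. Stack=[E] ptr=11 lookahead=$ remaining=[$]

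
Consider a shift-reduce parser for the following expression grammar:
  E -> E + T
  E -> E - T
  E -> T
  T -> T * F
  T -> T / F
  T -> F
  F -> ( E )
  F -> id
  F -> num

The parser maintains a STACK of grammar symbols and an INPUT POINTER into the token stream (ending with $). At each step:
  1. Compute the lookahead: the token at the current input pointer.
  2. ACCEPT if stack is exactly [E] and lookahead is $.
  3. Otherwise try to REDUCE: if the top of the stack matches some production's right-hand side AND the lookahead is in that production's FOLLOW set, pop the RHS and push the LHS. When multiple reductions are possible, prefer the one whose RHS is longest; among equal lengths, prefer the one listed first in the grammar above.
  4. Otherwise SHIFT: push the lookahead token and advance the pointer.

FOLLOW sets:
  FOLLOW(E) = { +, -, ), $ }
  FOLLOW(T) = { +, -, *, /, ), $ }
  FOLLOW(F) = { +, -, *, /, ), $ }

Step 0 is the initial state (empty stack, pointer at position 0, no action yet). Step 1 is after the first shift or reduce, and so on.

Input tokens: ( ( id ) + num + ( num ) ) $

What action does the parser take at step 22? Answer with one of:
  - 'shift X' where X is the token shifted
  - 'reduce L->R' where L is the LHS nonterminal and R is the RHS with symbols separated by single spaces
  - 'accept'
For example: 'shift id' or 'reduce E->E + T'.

Step 1: shift (. Stack=[(] ptr=1 lookahead=( remaining=[( id ) + num + ( num ) ) $]
Step 2: shift (. Stack=[( (] ptr=2 lookahead=id remaining=[id ) + num + ( num ) ) $]
Step 3: shift id. Stack=[( ( id] ptr=3 lookahead=) remaining=[) + num + ( num ) ) $]
Step 4: reduce F->id. Stack=[( ( F] ptr=3 lookahead=) remaining=[) + num + ( num ) ) $]
Step 5: reduce T->F. Stack=[( ( T] ptr=3 lookahead=) remaining=[) + num + ( num ) ) $]
Step 6: reduce E->T. Stack=[( ( E] ptr=3 lookahead=) remaining=[) + num + ( num ) ) $]
Step 7: shift ). Stack=[( ( E )] ptr=4 lookahead=+ remaining=[+ num + ( num ) ) $]
Step 8: reduce F->( E ). Stack=[( F] ptr=4 lookahead=+ remaining=[+ num + ( num ) ) $]
Step 9: reduce T->F. Stack=[( T] ptr=4 lookahead=+ remaining=[+ num + ( num ) ) $]
Step 10: reduce E->T. Stack=[( E] ptr=4 lookahead=+ remaining=[+ num + ( num ) ) $]
Step 11: shift +. Stack=[( E +] ptr=5 lookahead=num remaining=[num + ( num ) ) $]
Step 12: shift num. Stack=[( E + num] ptr=6 lookahead=+ remaining=[+ ( num ) ) $]
Step 13: reduce F->num. Stack=[( E + F] ptr=6 lookahead=+ remaining=[+ ( num ) ) $]
Step 14: reduce T->F. Stack=[( E + T] ptr=6 lookahead=+ remaining=[+ ( num ) ) $]
Step 15: reduce E->E + T. Stack=[( E] ptr=6 lookahead=+ remaining=[+ ( num ) ) $]
Step 16: shift +. Stack=[( E +] ptr=7 lookahead=( remaining=[( num ) ) $]
Step 17: shift (. Stack=[( E + (] ptr=8 lookahead=num remaining=[num ) ) $]
Step 18: shift num. Stack=[( E + ( num] ptr=9 lookahead=) remaining=[) ) $]
Step 19: reduce F->num. Stack=[( E + ( F] ptr=9 lookahead=) remaining=[) ) $]
Step 20: reduce T->F. Stack=[( E + ( T] ptr=9 lookahead=) remaining=[) ) $]
Step 21: reduce E->T. Stack=[( E + ( E] ptr=9 lookahead=) remaining=[) ) $]
Step 22: shift ). Stack=[( E + ( E )] ptr=10 lookahead=) remaining=[) $]

Answer: shift )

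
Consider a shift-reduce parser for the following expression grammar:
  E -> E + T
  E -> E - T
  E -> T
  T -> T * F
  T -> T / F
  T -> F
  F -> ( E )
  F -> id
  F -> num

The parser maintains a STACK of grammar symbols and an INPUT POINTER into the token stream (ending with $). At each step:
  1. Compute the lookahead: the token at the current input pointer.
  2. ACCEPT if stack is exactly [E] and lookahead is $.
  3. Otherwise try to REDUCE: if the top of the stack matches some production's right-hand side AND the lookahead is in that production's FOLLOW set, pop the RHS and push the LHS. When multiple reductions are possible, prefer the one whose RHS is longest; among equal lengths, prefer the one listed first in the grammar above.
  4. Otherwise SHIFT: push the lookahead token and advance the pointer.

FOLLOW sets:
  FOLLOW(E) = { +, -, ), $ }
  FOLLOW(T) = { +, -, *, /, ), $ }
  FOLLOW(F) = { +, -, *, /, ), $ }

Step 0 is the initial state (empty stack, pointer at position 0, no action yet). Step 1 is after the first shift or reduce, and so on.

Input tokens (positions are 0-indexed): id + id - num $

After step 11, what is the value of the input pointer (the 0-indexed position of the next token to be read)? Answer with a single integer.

Answer: 5

Derivation:
Step 1: shift id. Stack=[id] ptr=1 lookahead=+ remaining=[+ id - num $]
Step 2: reduce F->id. Stack=[F] ptr=1 lookahead=+ remaining=[+ id - num $]
Step 3: reduce T->F. Stack=[T] ptr=1 lookahead=+ remaining=[+ id - num $]
Step 4: reduce E->T. Stack=[E] ptr=1 lookahead=+ remaining=[+ id - num $]
Step 5: shift +. Stack=[E +] ptr=2 lookahead=id remaining=[id - num $]
Step 6: shift id. Stack=[E + id] ptr=3 lookahead=- remaining=[- num $]
Step 7: reduce F->id. Stack=[E + F] ptr=3 lookahead=- remaining=[- num $]
Step 8: reduce T->F. Stack=[E + T] ptr=3 lookahead=- remaining=[- num $]
Step 9: reduce E->E + T. Stack=[E] ptr=3 lookahead=- remaining=[- num $]
Step 10: shift -. Stack=[E -] ptr=4 lookahead=num remaining=[num $]
Step 11: shift num. Stack=[E - num] ptr=5 lookahead=$ remaining=[$]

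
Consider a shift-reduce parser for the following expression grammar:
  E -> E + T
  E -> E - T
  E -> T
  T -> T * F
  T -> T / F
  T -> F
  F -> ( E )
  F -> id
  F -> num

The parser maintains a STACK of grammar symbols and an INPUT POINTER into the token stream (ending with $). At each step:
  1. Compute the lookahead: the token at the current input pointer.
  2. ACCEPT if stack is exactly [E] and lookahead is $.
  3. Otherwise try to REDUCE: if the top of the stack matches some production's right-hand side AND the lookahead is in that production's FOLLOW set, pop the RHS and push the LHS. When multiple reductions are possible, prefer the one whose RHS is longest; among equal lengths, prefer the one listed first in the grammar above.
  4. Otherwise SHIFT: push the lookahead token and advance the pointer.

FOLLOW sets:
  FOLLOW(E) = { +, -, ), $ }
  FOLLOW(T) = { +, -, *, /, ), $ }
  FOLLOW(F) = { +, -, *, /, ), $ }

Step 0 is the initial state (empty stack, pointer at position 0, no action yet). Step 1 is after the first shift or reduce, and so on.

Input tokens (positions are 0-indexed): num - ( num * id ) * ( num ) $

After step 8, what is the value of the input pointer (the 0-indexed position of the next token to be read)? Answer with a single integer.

Answer: 4

Derivation:
Step 1: shift num. Stack=[num] ptr=1 lookahead=- remaining=[- ( num * id ) * ( num ) $]
Step 2: reduce F->num. Stack=[F] ptr=1 lookahead=- remaining=[- ( num * id ) * ( num ) $]
Step 3: reduce T->F. Stack=[T] ptr=1 lookahead=- remaining=[- ( num * id ) * ( num ) $]
Step 4: reduce E->T. Stack=[E] ptr=1 lookahead=- remaining=[- ( num * id ) * ( num ) $]
Step 5: shift -. Stack=[E -] ptr=2 lookahead=( remaining=[( num * id ) * ( num ) $]
Step 6: shift (. Stack=[E - (] ptr=3 lookahead=num remaining=[num * id ) * ( num ) $]
Step 7: shift num. Stack=[E - ( num] ptr=4 lookahead=* remaining=[* id ) * ( num ) $]
Step 8: reduce F->num. Stack=[E - ( F] ptr=4 lookahead=* remaining=[* id ) * ( num ) $]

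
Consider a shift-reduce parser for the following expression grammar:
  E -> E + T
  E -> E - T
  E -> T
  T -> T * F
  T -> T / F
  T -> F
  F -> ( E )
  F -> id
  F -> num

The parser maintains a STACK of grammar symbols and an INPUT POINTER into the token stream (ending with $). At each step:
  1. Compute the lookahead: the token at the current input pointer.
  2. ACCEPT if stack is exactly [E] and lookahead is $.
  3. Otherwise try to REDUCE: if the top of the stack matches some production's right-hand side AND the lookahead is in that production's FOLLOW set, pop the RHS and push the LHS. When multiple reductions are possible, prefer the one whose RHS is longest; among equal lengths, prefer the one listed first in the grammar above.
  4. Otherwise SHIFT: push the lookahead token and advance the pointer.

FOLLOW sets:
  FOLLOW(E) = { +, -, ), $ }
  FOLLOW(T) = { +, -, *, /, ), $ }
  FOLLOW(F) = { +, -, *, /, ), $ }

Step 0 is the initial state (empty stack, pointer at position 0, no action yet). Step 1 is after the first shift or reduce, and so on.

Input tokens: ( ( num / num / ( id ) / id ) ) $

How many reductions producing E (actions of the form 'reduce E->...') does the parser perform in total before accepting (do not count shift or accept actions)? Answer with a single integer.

Answer: 4

Derivation:
Step 1: shift (. Stack=[(] ptr=1 lookahead=( remaining=[( num / num / ( id ) / id ) ) $]
Step 2: shift (. Stack=[( (] ptr=2 lookahead=num remaining=[num / num / ( id ) / id ) ) $]
Step 3: shift num. Stack=[( ( num] ptr=3 lookahead=/ remaining=[/ num / ( id ) / id ) ) $]
Step 4: reduce F->num. Stack=[( ( F] ptr=3 lookahead=/ remaining=[/ num / ( id ) / id ) ) $]
Step 5: reduce T->F. Stack=[( ( T] ptr=3 lookahead=/ remaining=[/ num / ( id ) / id ) ) $]
Step 6: shift /. Stack=[( ( T /] ptr=4 lookahead=num remaining=[num / ( id ) / id ) ) $]
Step 7: shift num. Stack=[( ( T / num] ptr=5 lookahead=/ remaining=[/ ( id ) / id ) ) $]
Step 8: reduce F->num. Stack=[( ( T / F] ptr=5 lookahead=/ remaining=[/ ( id ) / id ) ) $]
Step 9: reduce T->T / F. Stack=[( ( T] ptr=5 lookahead=/ remaining=[/ ( id ) / id ) ) $]
Step 10: shift /. Stack=[( ( T /] ptr=6 lookahead=( remaining=[( id ) / id ) ) $]
Step 11: shift (. Stack=[( ( T / (] ptr=7 lookahead=id remaining=[id ) / id ) ) $]
Step 12: shift id. Stack=[( ( T / ( id] ptr=8 lookahead=) remaining=[) / id ) ) $]
Step 13: reduce F->id. Stack=[( ( T / ( F] ptr=8 lookahead=) remaining=[) / id ) ) $]
Step 14: reduce T->F. Stack=[( ( T / ( T] ptr=8 lookahead=) remaining=[) / id ) ) $]
Step 15: reduce E->T. Stack=[( ( T / ( E] ptr=8 lookahead=) remaining=[) / id ) ) $]
Step 16: shift ). Stack=[( ( T / ( E )] ptr=9 lookahead=/ remaining=[/ id ) ) $]
Step 17: reduce F->( E ). Stack=[( ( T / F] ptr=9 lookahead=/ remaining=[/ id ) ) $]
Step 18: reduce T->T / F. Stack=[( ( T] ptr=9 lookahead=/ remaining=[/ id ) ) $]
Step 19: shift /. Stack=[( ( T /] ptr=10 lookahead=id remaining=[id ) ) $]
Step 20: shift id. Stack=[( ( T / id] ptr=11 lookahead=) remaining=[) ) $]
Step 21: reduce F->id. Stack=[( ( T / F] ptr=11 lookahead=) remaining=[) ) $]
Step 22: reduce T->T / F. Stack=[( ( T] ptr=11 lookahead=) remaining=[) ) $]
Step 23: reduce E->T. Stack=[( ( E] ptr=11 lookahead=) remaining=[) ) $]
Step 24: shift ). Stack=[( ( E )] ptr=12 lookahead=) remaining=[) $]
Step 25: reduce F->( E ). Stack=[( F] ptr=12 lookahead=) remaining=[) $]
Step 26: reduce T->F. Stack=[( T] ptr=12 lookahead=) remaining=[) $]
Step 27: reduce E->T. Stack=[( E] ptr=12 lookahead=) remaining=[) $]
Step 28: shift ). Stack=[( E )] ptr=13 lookahead=$ remaining=[$]
Step 29: reduce F->( E ). Stack=[F] ptr=13 lookahead=$ remaining=[$]
Step 30: reduce T->F. Stack=[T] ptr=13 lookahead=$ remaining=[$]
Step 31: reduce E->T. Stack=[E] ptr=13 lookahead=$ remaining=[$]
Step 32: accept. Stack=[E] ptr=13 lookahead=$ remaining=[$]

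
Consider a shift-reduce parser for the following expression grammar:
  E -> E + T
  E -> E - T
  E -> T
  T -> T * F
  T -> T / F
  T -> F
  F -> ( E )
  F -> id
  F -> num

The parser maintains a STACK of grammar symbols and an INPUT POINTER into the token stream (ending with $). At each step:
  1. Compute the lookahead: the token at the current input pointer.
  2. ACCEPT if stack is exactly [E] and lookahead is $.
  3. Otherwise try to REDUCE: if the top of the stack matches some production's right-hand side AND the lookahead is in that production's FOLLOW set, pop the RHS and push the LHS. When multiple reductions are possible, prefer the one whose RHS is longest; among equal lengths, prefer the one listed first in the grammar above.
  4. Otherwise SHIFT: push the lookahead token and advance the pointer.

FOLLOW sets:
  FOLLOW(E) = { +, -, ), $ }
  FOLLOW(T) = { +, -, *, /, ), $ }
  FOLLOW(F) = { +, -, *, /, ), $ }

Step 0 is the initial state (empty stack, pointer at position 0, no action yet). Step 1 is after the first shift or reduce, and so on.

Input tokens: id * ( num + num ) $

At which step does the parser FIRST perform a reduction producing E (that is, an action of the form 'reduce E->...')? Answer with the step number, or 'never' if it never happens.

Step 1: shift id. Stack=[id] ptr=1 lookahead=* remaining=[* ( num + num ) $]
Step 2: reduce F->id. Stack=[F] ptr=1 lookahead=* remaining=[* ( num + num ) $]
Step 3: reduce T->F. Stack=[T] ptr=1 lookahead=* remaining=[* ( num + num ) $]
Step 4: shift *. Stack=[T *] ptr=2 lookahead=( remaining=[( num + num ) $]
Step 5: shift (. Stack=[T * (] ptr=3 lookahead=num remaining=[num + num ) $]
Step 6: shift num. Stack=[T * ( num] ptr=4 lookahead=+ remaining=[+ num ) $]
Step 7: reduce F->num. Stack=[T * ( F] ptr=4 lookahead=+ remaining=[+ num ) $]
Step 8: reduce T->F. Stack=[T * ( T] ptr=4 lookahead=+ remaining=[+ num ) $]
Step 9: reduce E->T. Stack=[T * ( E] ptr=4 lookahead=+ remaining=[+ num ) $]

Answer: 9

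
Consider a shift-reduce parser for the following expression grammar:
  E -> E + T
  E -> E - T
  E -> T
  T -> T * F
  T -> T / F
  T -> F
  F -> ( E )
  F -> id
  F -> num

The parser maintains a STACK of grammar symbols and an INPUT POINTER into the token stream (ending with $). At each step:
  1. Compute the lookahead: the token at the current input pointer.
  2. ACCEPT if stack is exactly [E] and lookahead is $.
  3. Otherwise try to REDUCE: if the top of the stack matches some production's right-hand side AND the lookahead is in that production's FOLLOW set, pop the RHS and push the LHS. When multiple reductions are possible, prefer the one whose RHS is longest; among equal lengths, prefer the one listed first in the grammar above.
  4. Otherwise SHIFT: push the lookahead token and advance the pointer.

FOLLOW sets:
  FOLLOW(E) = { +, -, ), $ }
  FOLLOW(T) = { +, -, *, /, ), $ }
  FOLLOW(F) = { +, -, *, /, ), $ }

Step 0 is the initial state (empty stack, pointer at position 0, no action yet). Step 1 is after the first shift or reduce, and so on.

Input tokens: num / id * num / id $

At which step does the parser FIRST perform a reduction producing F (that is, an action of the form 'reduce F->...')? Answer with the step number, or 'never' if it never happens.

Answer: 2

Derivation:
Step 1: shift num. Stack=[num] ptr=1 lookahead=/ remaining=[/ id * num / id $]
Step 2: reduce F->num. Stack=[F] ptr=1 lookahead=/ remaining=[/ id * num / id $]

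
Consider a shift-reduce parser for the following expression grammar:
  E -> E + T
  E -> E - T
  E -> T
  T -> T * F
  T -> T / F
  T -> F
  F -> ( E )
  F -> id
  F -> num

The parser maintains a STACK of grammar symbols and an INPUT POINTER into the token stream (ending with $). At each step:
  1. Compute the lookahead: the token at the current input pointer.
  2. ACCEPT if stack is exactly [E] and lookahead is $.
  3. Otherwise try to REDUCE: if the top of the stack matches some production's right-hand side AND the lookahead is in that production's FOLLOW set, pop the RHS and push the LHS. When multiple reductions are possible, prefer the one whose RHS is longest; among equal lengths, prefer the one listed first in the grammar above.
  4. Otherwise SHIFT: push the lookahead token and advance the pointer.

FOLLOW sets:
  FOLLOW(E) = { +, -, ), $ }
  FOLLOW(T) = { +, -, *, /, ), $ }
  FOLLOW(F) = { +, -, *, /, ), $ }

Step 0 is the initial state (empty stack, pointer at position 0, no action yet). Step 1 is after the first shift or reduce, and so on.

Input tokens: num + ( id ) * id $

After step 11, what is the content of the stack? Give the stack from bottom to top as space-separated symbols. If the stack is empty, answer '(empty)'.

Answer: E + ( E )

Derivation:
Step 1: shift num. Stack=[num] ptr=1 lookahead=+ remaining=[+ ( id ) * id $]
Step 2: reduce F->num. Stack=[F] ptr=1 lookahead=+ remaining=[+ ( id ) * id $]
Step 3: reduce T->F. Stack=[T] ptr=1 lookahead=+ remaining=[+ ( id ) * id $]
Step 4: reduce E->T. Stack=[E] ptr=1 lookahead=+ remaining=[+ ( id ) * id $]
Step 5: shift +. Stack=[E +] ptr=2 lookahead=( remaining=[( id ) * id $]
Step 6: shift (. Stack=[E + (] ptr=3 lookahead=id remaining=[id ) * id $]
Step 7: shift id. Stack=[E + ( id] ptr=4 lookahead=) remaining=[) * id $]
Step 8: reduce F->id. Stack=[E + ( F] ptr=4 lookahead=) remaining=[) * id $]
Step 9: reduce T->F. Stack=[E + ( T] ptr=4 lookahead=) remaining=[) * id $]
Step 10: reduce E->T. Stack=[E + ( E] ptr=4 lookahead=) remaining=[) * id $]
Step 11: shift ). Stack=[E + ( E )] ptr=5 lookahead=* remaining=[* id $]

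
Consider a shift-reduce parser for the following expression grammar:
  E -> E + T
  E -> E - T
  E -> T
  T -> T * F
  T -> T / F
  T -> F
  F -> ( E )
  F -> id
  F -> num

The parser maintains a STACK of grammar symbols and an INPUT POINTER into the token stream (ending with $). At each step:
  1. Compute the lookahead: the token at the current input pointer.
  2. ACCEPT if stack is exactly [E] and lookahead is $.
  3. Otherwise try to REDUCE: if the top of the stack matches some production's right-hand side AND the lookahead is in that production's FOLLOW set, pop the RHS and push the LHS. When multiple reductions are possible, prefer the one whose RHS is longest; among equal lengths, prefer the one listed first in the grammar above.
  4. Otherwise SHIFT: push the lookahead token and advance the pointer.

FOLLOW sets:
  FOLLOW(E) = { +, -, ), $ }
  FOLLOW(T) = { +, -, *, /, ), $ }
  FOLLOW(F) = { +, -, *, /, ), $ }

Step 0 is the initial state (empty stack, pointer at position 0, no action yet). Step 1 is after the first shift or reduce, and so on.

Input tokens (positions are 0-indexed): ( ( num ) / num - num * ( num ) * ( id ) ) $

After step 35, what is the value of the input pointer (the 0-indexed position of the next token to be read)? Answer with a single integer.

Step 1: shift (. Stack=[(] ptr=1 lookahead=( remaining=[( num ) / num - num * ( num ) * ( id ) ) $]
Step 2: shift (. Stack=[( (] ptr=2 lookahead=num remaining=[num ) / num - num * ( num ) * ( id ) ) $]
Step 3: shift num. Stack=[( ( num] ptr=3 lookahead=) remaining=[) / num - num * ( num ) * ( id ) ) $]
Step 4: reduce F->num. Stack=[( ( F] ptr=3 lookahead=) remaining=[) / num - num * ( num ) * ( id ) ) $]
Step 5: reduce T->F. Stack=[( ( T] ptr=3 lookahead=) remaining=[) / num - num * ( num ) * ( id ) ) $]
Step 6: reduce E->T. Stack=[( ( E] ptr=3 lookahead=) remaining=[) / num - num * ( num ) * ( id ) ) $]
Step 7: shift ). Stack=[( ( E )] ptr=4 lookahead=/ remaining=[/ num - num * ( num ) * ( id ) ) $]
Step 8: reduce F->( E ). Stack=[( F] ptr=4 lookahead=/ remaining=[/ num - num * ( num ) * ( id ) ) $]
Step 9: reduce T->F. Stack=[( T] ptr=4 lookahead=/ remaining=[/ num - num * ( num ) * ( id ) ) $]
Step 10: shift /. Stack=[( T /] ptr=5 lookahead=num remaining=[num - num * ( num ) * ( id ) ) $]
Step 11: shift num. Stack=[( T / num] ptr=6 lookahead=- remaining=[- num * ( num ) * ( id ) ) $]
Step 12: reduce F->num. Stack=[( T / F] ptr=6 lookahead=- remaining=[- num * ( num ) * ( id ) ) $]
Step 13: reduce T->T / F. Stack=[( T] ptr=6 lookahead=- remaining=[- num * ( num ) * ( id ) ) $]
Step 14: reduce E->T. Stack=[( E] ptr=6 lookahead=- remaining=[- num * ( num ) * ( id ) ) $]
Step 15: shift -. Stack=[( E -] ptr=7 lookahead=num remaining=[num * ( num ) * ( id ) ) $]
Step 16: shift num. Stack=[( E - num] ptr=8 lookahead=* remaining=[* ( num ) * ( id ) ) $]
Step 17: reduce F->num. Stack=[( E - F] ptr=8 lookahead=* remaining=[* ( num ) * ( id ) ) $]
Step 18: reduce T->F. Stack=[( E - T] ptr=8 lookahead=* remaining=[* ( num ) * ( id ) ) $]
Step 19: shift *. Stack=[( E - T *] ptr=9 lookahead=( remaining=[( num ) * ( id ) ) $]
Step 20: shift (. Stack=[( E - T * (] ptr=10 lookahead=num remaining=[num ) * ( id ) ) $]
Step 21: shift num. Stack=[( E - T * ( num] ptr=11 lookahead=) remaining=[) * ( id ) ) $]
Step 22: reduce F->num. Stack=[( E - T * ( F] ptr=11 lookahead=) remaining=[) * ( id ) ) $]
Step 23: reduce T->F. Stack=[( E - T * ( T] ptr=11 lookahead=) remaining=[) * ( id ) ) $]
Step 24: reduce E->T. Stack=[( E - T * ( E] ptr=11 lookahead=) remaining=[) * ( id ) ) $]
Step 25: shift ). Stack=[( E - T * ( E )] ptr=12 lookahead=* remaining=[* ( id ) ) $]
Step 26: reduce F->( E ). Stack=[( E - T * F] ptr=12 lookahead=* remaining=[* ( id ) ) $]
Step 27: reduce T->T * F. Stack=[( E - T] ptr=12 lookahead=* remaining=[* ( id ) ) $]
Step 28: shift *. Stack=[( E - T *] ptr=13 lookahead=( remaining=[( id ) ) $]
Step 29: shift (. Stack=[( E - T * (] ptr=14 lookahead=id remaining=[id ) ) $]
Step 30: shift id. Stack=[( E - T * ( id] ptr=15 lookahead=) remaining=[) ) $]
Step 31: reduce F->id. Stack=[( E - T * ( F] ptr=15 lookahead=) remaining=[) ) $]
Step 32: reduce T->F. Stack=[( E - T * ( T] ptr=15 lookahead=) remaining=[) ) $]
Step 33: reduce E->T. Stack=[( E - T * ( E] ptr=15 lookahead=) remaining=[) ) $]
Step 34: shift ). Stack=[( E - T * ( E )] ptr=16 lookahead=) remaining=[) $]
Step 35: reduce F->( E ). Stack=[( E - T * F] ptr=16 lookahead=) remaining=[) $]

Answer: 16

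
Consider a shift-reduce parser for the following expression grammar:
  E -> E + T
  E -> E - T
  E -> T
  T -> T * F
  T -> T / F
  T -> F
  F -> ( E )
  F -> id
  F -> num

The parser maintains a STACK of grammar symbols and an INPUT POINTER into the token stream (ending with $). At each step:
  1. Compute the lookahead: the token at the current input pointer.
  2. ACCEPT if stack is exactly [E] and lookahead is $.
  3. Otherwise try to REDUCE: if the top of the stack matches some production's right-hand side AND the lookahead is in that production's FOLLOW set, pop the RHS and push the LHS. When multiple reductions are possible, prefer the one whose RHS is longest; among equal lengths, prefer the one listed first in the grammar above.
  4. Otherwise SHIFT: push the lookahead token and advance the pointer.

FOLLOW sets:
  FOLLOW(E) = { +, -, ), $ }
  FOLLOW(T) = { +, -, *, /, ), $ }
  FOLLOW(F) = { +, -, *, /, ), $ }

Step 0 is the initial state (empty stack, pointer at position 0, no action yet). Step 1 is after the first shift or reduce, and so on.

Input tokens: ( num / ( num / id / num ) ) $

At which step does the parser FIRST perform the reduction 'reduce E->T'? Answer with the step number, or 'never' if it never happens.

Step 1: shift (. Stack=[(] ptr=1 lookahead=num remaining=[num / ( num / id / num ) ) $]
Step 2: shift num. Stack=[( num] ptr=2 lookahead=/ remaining=[/ ( num / id / num ) ) $]
Step 3: reduce F->num. Stack=[( F] ptr=2 lookahead=/ remaining=[/ ( num / id / num ) ) $]
Step 4: reduce T->F. Stack=[( T] ptr=2 lookahead=/ remaining=[/ ( num / id / num ) ) $]
Step 5: shift /. Stack=[( T /] ptr=3 lookahead=( remaining=[( num / id / num ) ) $]
Step 6: shift (. Stack=[( T / (] ptr=4 lookahead=num remaining=[num / id / num ) ) $]
Step 7: shift num. Stack=[( T / ( num] ptr=5 lookahead=/ remaining=[/ id / num ) ) $]
Step 8: reduce F->num. Stack=[( T / ( F] ptr=5 lookahead=/ remaining=[/ id / num ) ) $]
Step 9: reduce T->F. Stack=[( T / ( T] ptr=5 lookahead=/ remaining=[/ id / num ) ) $]
Step 10: shift /. Stack=[( T / ( T /] ptr=6 lookahead=id remaining=[id / num ) ) $]
Step 11: shift id. Stack=[( T / ( T / id] ptr=7 lookahead=/ remaining=[/ num ) ) $]
Step 12: reduce F->id. Stack=[( T / ( T / F] ptr=7 lookahead=/ remaining=[/ num ) ) $]
Step 13: reduce T->T / F. Stack=[( T / ( T] ptr=7 lookahead=/ remaining=[/ num ) ) $]
Step 14: shift /. Stack=[( T / ( T /] ptr=8 lookahead=num remaining=[num ) ) $]
Step 15: shift num. Stack=[( T / ( T / num] ptr=9 lookahead=) remaining=[) ) $]
Step 16: reduce F->num. Stack=[( T / ( T / F] ptr=9 lookahead=) remaining=[) ) $]
Step 17: reduce T->T / F. Stack=[( T / ( T] ptr=9 lookahead=) remaining=[) ) $]
Step 18: reduce E->T. Stack=[( T / ( E] ptr=9 lookahead=) remaining=[) ) $]

Answer: 18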